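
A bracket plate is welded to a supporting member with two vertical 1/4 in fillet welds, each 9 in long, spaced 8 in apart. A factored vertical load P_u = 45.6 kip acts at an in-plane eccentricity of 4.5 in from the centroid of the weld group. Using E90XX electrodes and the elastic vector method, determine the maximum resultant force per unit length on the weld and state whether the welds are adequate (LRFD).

E90XX → F_EXX = 90 ksi.
Total weld length L_w = 18 in. Treat welds as unit-width lines.
Polar moment about centroid: J = 2[d³/12 + d(b/2)²] = 2[9³/12 + 9×4²] = 409.5 in³.
Direct shear f_v = P/L_w = 45.6 / 18 = 2.533 kip/in (vertical).
Torsion M = P·e = 45.6 × 4.5 = 205.2 kip·in.
Critical point at (x, y) = (4, 4.5) from centroid. f_tx = M·y/J = 2.255 kip/in; f_ty = M·x/J = 2.004 kip/in.
Resultant f_max = √[f_tx² + (f_v + f_ty)²] = √[2.255² + (2.533 + 2.004)²] = 5.067 kip/in.
Capacity per unit length: φr_n = 0.75 × 0.6 × 90 × (0.707 × 0.25) = 7.158 kip/in.
5.067 ≤ 7.158 → adequate.

f_max ≈ 5.07 kip/in; adequate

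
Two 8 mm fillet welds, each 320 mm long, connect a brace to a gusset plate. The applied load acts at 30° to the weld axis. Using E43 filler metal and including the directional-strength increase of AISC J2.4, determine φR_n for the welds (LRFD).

E43XX → F_EXX = 430 MPa.
t_e = 0.707 × 8 = 5.656 mm; A_we = 5.656 × 640 = 3620 mm².
Directional factor: 1.0 + 0.5 sin^1.5(30°) = 1.177.
F_nw = 0.6 × 430 × 1.177 = 303.6 MPa.
φR_n = 0.75 × 303.6 × 3620 × 10⁻³ = 824.3 kN.

φR_n ≈ 824 kN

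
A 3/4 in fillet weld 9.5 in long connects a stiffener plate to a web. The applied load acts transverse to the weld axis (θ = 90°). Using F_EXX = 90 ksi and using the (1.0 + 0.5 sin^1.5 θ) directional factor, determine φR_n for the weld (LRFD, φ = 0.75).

φR_n ≈ 306 kips

t_e = 0.707 × 0.75 = 0.5302 in; A_we = 0.5302 × 9.5 = 5.037 in².
Directional factor: 1.0 + 0.5 sin^1.5(90°) = 1.5.
F_nw = 0.6 × 90 × 1.5 = 81 ksi.
φR_n = 0.75 × 81 × 5.037 = 306 kips.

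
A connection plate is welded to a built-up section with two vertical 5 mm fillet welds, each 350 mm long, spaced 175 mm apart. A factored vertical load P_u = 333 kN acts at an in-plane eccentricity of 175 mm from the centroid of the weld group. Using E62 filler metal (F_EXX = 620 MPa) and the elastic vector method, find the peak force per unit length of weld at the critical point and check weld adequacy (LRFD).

Total weld length L_w = 700 mm. Treat welds as unit-width lines.
Polar moment about centroid: J = 2[d³/12 + d(b/2)²] = 2[350³/12 + 350×87.5²] = 12510000 mm³.
Direct shear f_v = P/L_w = 333×10³ / 700 = 475.7 N/mm (vertical).
Torsion M = P·e = 333×10³ × 175 = 58275000 N·mm.
Critical point at (x, y) = (87.5, 175) from centroid. f_tx = M·y/J = 815.5 N/mm; f_ty = M·x/J = 407.8 N/mm.
Resultant f_max = √[f_tx² + (f_v + f_ty)²] = √[815.5² + (475.7 + 407.8)²] = 1202 N/mm.
Capacity per unit length: φr_n = 0.75 × 0.6 × 620 × (0.707 × 5) = 986.3 N/mm.
1202 > 986.3 → NOT adequate.

f_max ≈ 1200 N/mm; NOT adequate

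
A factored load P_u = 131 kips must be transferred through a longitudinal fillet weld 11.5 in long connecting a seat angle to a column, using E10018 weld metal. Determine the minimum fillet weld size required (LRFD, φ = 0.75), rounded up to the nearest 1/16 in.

w = 3/8 in

E100XX → F_EXX = 100 ksi.
Total weld length L = 11.5 in.
Required throat t_e = P_u / (φ × 0.6 F_EXX × L) = 131 / (0.75 × 0.6 × 100 × 11.5) = 0.2531 in.
Required leg w = t_e / 0.707 = 0.358 in → use 3/8 in.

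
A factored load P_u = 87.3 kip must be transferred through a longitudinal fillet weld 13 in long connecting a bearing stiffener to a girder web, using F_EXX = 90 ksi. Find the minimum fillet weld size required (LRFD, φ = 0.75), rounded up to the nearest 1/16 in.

w = 1/4 in

Total weld length L = 13 in.
Required throat t_e = P_u / (φ × 0.6 F_EXX × L) = 87.3 / (0.75 × 0.6 × 90 × 13) = 0.1658 in.
Required leg w = t_e / 0.707 = 0.2345 in → use 1/4 in.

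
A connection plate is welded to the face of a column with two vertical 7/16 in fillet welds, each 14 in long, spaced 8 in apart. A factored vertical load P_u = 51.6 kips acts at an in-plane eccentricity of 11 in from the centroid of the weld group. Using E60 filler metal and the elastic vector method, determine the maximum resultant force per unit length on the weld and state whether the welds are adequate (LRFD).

E60XX → F_EXX = 60 ksi.
Total weld length L_w = 28 in. Treat welds as unit-width lines.
Polar moment about centroid: J = 2[d³/12 + d(b/2)²] = 2[14³/12 + 14×4²] = 905.3 in³.
Direct shear f_v = P/L_w = 51.6 / 28 = 1.843 kip/in (vertical).
Torsion M = P·e = 51.6 × 11 = 567.6 kip·in.
Critical point at (x, y) = (4, 7) from centroid. f_tx = M·y/J = 4.389 kip/in; f_ty = M·x/J = 2.508 kip/in.
Resultant f_max = √[f_tx² + (f_v + f_ty)²] = √[4.389² + (1.843 + 2.508)²] = 6.18 kip/in.
Capacity per unit length: φr_n = 0.75 × 0.6 × 60 × (0.707 × 0.4375) = 8.351 kip/in.
6.18 ≤ 8.351 → adequate.

f_max ≈ 6.18 kip/in; adequate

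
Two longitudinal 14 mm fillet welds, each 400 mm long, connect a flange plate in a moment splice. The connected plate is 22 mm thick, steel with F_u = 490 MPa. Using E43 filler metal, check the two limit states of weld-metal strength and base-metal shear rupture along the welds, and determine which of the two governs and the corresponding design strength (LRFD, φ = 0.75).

φR_n ≈ 1530 kN (weld metal governs)

E43XX → F_EXX = 430 MPa.
t_e = 0.707 × 14 = 9.898 mm; L = 800 mm.
Weld metal: φR_n = 0.75 × 0.6 × 430 × 9.898 × 800 × 10⁻³ = 1532 kN.
Base metal (shear rupture): φR_n = 0.75 × 0.6 × 490 × 22 × 800 × 10⁻³ = 3881 kN.
Governing: weld metal.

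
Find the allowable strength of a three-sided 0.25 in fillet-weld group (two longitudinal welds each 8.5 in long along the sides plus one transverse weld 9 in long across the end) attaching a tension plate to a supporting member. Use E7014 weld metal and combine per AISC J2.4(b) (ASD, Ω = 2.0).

E70XX → F_EXX = 70 ksi.
t_e = 0.707 × 0.25 = 0.1767 in.
R_nwl = 0.6 × 70 × 0.1767 × 17 = 126.2 kip (longitudinal, 2 welds).
R_nwt = 0.6 × 70 × 0.1767 × 9 = 66.81 kip (transverse, base value).
(i) R_nwl + R_nwt = 193 kip; (ii) 0.85 R_nwl + 1.5 R_nwt = 207.5 kip.
R_n = max = 207.5 kip [governs: (ii)]; R_n/Ω = 103.7 kip.

R_n/Ω ≈ 104 kip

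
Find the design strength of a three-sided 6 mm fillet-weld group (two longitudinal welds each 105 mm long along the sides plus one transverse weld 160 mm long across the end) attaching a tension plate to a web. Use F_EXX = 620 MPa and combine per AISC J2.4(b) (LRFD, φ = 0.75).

t_e = 0.707 × 6 = 4.242 mm.
R_nwl = 0.6 × 620 × 4.242 × 210 × 10⁻³ = 331.4 kN (longitudinal, 2 welds).
R_nwt = 0.6 × 620 × 4.242 × 160 × 10⁻³ = 252.5 kN (transverse, base value).
(i) R_nwl + R_nwt = 583.9 kN; (ii) 0.85 R_nwl + 1.5 R_nwt = 660.4 kN.
R_n = max = 660.4 kN [governs: (ii)]; φR_n = 495.3 kN.

φR_n ≈ 495 kN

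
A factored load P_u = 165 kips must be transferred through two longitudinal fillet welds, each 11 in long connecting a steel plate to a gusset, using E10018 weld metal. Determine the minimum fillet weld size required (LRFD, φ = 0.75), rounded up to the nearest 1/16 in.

w = 1/4 in

E100XX → F_EXX = 100 ksi.
Total weld length L = 22 in.
Required throat t_e = P_u / (φ × 0.6 F_EXX × L) = 165 / (0.75 × 0.6 × 100 × 22) = 0.1667 in.
Required leg w = t_e / 0.707 = 0.2357 in → use 1/4 in.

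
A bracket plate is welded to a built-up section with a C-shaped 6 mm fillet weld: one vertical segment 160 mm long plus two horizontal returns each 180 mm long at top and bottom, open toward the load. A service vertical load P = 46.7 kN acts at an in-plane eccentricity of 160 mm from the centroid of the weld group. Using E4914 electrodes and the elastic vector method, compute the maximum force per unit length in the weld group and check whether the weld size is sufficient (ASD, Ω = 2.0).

f_max ≈ 314 N/mm; adequate

E49XX → F_EXX = 490 MPa.
Total weld length L_w = 520 mm. Treat welds as unit-width lines.
Centroid: x̄ = 2×180×90 / 520 = 62.31 mm from the vertical weld.
Polar moment about centroid: J = I_x + I_y = [160³/12 + 2×180×80²] + [160×62.31² + 2(180³/12 + 180×27.69²)] = 4515000 mm³.
Direct shear f_v = P/L_w = 46.7×10³ / 520 = 89.81 N/mm (vertical).
Torsion M = P·e = 46.7×10³ × 160 = 7472000 N·mm.
Critical point at (x, y) = (117.7, 80) from centroid. f_tx = M·y/J = 132.4 N/mm; f_ty = M·x/J = 194.8 N/mm.
Resultant f_max = √[f_tx² + (f_v + f_ty)²] = √[132.4² + (89.81 + 194.8)²] = 313.9 N/mm.
Capacity per unit length: r_n/Ω = (1/2.0) × 0.6 × 490 × (0.707 × 6) = 623.6 N/mm.
313.9 ≤ 623.6 → adequate.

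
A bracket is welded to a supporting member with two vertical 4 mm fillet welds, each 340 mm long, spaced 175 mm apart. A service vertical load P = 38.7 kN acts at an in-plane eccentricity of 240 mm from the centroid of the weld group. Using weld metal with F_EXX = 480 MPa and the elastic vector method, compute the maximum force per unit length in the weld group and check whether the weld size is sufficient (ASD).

Total weld length L_w = 680 mm. Treat welds as unit-width lines.
Polar moment about centroid: J = 2[d³/12 + d(b/2)²] = 2[340³/12 + 340×87.5²] = 11760000 mm³.
Direct shear f_v = P/L_w = 38.7×10³ / 680 = 56.91 N/mm (vertical).
Torsion M = P·e = 38.7×10³ × 240 = 9288000 N·mm.
Critical point at (x, y) = (87.5, 170) from centroid. f_tx = M·y/J = 134.3 N/mm; f_ty = M·x/J = 69.13 N/mm.
Resultant f_max = √[f_tx² + (f_v + f_ty)²] = √[134.3² + (56.91 + 69.13)²] = 184.2 N/mm.
Capacity per unit length: r_n/Ω = (1/2.0) × 0.6 × 480 × (0.707 × 4) = 407.2 N/mm.
184.2 ≤ 407.2 → adequate.

f_max ≈ 184 N/mm; adequate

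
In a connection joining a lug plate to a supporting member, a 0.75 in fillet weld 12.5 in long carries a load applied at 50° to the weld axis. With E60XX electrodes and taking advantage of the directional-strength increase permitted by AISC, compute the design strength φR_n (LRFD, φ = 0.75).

φR_n ≈ 239 kip

E60XX → F_EXX = 60 ksi.
t_e = 0.707 × 0.75 = 0.5302 in; A_we = 0.5302 × 12.5 = 6.628 in².
Directional factor: 1.0 + 0.5 sin^1.5(50°) = 1.335.
F_nw = 0.6 × 60 × 1.335 = 48.07 ksi.
φR_n = 0.75 × 48.07 × 6.628 = 239 kip.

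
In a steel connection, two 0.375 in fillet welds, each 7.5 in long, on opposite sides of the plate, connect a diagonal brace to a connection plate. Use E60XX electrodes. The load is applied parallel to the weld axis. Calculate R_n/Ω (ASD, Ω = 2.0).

R_n/Ω ≈ 71.6 kip

E60XX → F_EXX = 60 ksi.
Effective throat t_e = 0.707 × 0.375 = 0.2651 in.
Total length L = 15 in; A_we = 0.2651 × 15 = 3.977 in².
F_nw = 0.6 F_EXX = 0.6 × 60 = 36 ksi.
R_n = 36 × 3.977 = 143.2 kip; R_n/Ω = 143.2/2.0 = 71.58 kip.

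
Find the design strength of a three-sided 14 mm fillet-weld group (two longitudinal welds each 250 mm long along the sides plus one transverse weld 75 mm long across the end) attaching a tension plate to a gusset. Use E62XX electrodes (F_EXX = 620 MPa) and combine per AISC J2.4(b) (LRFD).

φR_n ≈ 1590 kN

t_e = 0.707 × 14 = 9.898 mm.
R_nwl = 0.6 × 620 × 9.898 × 500 × 10⁻³ = 1841 kN (longitudinal, 2 welds).
R_nwt = 0.6 × 620 × 9.898 × 75 × 10⁻³ = 276.2 kN (transverse, base value).
(i) R_nwl + R_nwt = 2117 kN; (ii) 0.85 R_nwl + 1.5 R_nwt = 1979 kN.
R_n = max = 2117 kN [governs: (i)]; φR_n = 1588 kN.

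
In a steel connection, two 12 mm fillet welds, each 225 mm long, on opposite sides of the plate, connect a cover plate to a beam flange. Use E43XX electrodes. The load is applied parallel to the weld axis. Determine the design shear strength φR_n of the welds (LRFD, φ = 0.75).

E43XX → F_EXX = 430 MPa.
Effective throat t_e = 0.707 × 12 = 8.484 mm.
Total length L = 450 mm; A_we = 8.484 × 450 = 3818 mm².
F_nw = 0.6 F_EXX = 0.6 × 430 = 258 MPa.
φR_n = 0.75 × 258 × 3818 × 10⁻³ = 738.7 kN.

φR_n ≈ 739 kN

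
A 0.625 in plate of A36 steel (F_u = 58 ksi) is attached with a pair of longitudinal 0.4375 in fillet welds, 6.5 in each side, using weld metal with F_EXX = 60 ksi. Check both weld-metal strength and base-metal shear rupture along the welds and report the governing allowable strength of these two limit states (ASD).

R_n/Ω ≈ 72.4 kips (weld metal governs)

t_e = 0.707 × 0.4375 = 0.3093 in; L = 13 in.
Weld metal: R_n/Ω = (1/2.0) × 0.6 × 60 × 0.3093 × 13 = 72.38 kips.
Base metal (shear rupture): R_n/Ω = (1/2.0) × 0.6 × 58 × 0.625 × 13 = 141.4 kips.
Governing: weld metal.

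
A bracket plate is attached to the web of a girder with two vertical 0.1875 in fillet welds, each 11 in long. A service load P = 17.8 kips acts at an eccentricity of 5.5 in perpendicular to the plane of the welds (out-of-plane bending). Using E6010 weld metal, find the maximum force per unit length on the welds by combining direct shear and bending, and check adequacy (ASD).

E60XX → F_EXX = 60 ksi.
L_w = 2 × 11 = 22 in; section modulus (unit throat) S = 2 × L²/6 = 40.33 in².
Direct shear f_v = P/L_w = 17.8/22 = 0.8091 kip/in.
Moment M = P × e = 17.8 × 5.5 = 97.9 kip·in; bending f_b = M/S = 2.427 kip/in.
f_max = √(f_v² + f_b²) = √(0.8091² + 2.427²) = 2.559 kip/in.
r_n/Ω = (1/2.0) × 0.6 × 60 × (0.707 × 0.1875) = 2.386 kip/in → NOT adequate.

f_max ≈ 2.56 kip/in; NOT adequate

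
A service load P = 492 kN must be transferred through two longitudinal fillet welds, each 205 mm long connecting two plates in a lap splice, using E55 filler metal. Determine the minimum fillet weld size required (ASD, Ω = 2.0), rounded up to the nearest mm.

E55XX → F_EXX = 550 MPa.
Total weld length L = 410 mm.
Required throat t_e = P × Ω / (0.6 F_EXX × L) = 492 × 2.0 / (0.6 × 550 × 410 × 10⁻³) = 7.273 mm.
Required leg w = t_e / 0.707 = 10.29 mm → use 11 mm.

w = 11 mm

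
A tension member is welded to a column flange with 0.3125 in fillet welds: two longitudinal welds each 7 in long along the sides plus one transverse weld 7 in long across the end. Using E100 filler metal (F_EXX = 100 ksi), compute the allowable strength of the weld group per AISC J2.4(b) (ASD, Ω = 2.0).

R_n/Ω ≈ 148 kip

t_e = 0.707 × 0.3125 = 0.2209 in.
R_nwl = 0.6 × 100 × 0.2209 × 14 = 185.6 kip (longitudinal, 2 welds).
R_nwt = 0.6 × 100 × 0.2209 × 7 = 92.79 kip (transverse, base value).
(i) R_nwl + R_nwt = 278.4 kip; (ii) 0.85 R_nwl + 1.5 R_nwt = 296.9 kip.
R_n = max = 296.9 kip [governs: (ii)]; R_n/Ω = 148.5 kip.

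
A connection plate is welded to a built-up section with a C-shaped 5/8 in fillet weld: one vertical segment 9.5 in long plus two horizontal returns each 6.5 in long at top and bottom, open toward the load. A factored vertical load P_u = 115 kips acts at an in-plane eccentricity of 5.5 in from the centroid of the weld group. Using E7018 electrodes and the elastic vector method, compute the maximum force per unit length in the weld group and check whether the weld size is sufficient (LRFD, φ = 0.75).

E70XX → F_EXX = 70 ksi.
Total weld length L_w = 22.5 in. Treat welds as unit-width lines.
Centroid: x̄ = 2×6.5×3.25 / 22.5 = 1.878 in from the vertical weld.
Polar moment about centroid: J = I_x + I_y = [9.5³/12 + 2×6.5×4.75²] + [9.5×1.878² + 2(6.5³/12 + 6.5×1.372²)] = 468.5 in³.
Direct shear f_v = P/L_w = 115 / 22.5 = 5.111 kip/in (vertical).
Torsion M = P·e = 115 × 5.5 = 632.5 kip·in.
Critical point at (x, y) = (4.622, 4.75) from centroid. f_tx = M·y/J = 6.413 kip/in; f_ty = M·x/J = 6.24 kip/in.
Resultant f_max = √[f_tx² + (f_v + f_ty)²] = √[6.413² + (5.111 + 6.24)²] = 13.04 kip/in.
Capacity per unit length: φr_n = 0.75 × 0.6 × 70 × (0.707 × 0.625) = 13.92 kip/in.
13.04 ≤ 13.92 → adequate.

f_max ≈ 13 kip/in; adequate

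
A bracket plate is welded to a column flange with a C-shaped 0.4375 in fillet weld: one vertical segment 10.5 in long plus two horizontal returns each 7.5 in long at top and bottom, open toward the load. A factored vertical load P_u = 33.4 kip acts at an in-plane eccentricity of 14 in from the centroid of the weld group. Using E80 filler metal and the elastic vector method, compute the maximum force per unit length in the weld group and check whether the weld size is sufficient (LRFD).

f_max ≈ 6.23 kip/in; adequate

E80XX → F_EXX = 80 ksi.
Total weld length L_w = 25.5 in. Treat welds as unit-width lines.
Centroid: x̄ = 2×7.5×3.75 / 25.5 = 2.206 in from the vertical weld.
Polar moment about centroid: J = I_x + I_y = [10.5³/12 + 2×7.5×5.25²] + [10.5×2.206² + 2(7.5³/12 + 7.5×1.544²)] = 667.1 in³.
Direct shear f_v = P/L_w = 33.4 / 25.5 = 1.31 kip/in (vertical).
Torsion M = P·e = 33.4 × 14 = 467.6 kip·in.
Critical point at (x, y) = (5.294, 5.25) from centroid. f_tx = M·y/J = 3.68 kip/in; f_ty = M·x/J = 3.711 kip/in.
Resultant f_max = √[f_tx² + (f_v + f_ty)²] = √[3.68² + (1.31 + 3.711)²] = 6.225 kip/in.
Capacity per unit length: φr_n = 0.75 × 0.6 × 80 × (0.707 × 0.4375) = 11.14 kip/in.
6.225 ≤ 11.14 → adequate.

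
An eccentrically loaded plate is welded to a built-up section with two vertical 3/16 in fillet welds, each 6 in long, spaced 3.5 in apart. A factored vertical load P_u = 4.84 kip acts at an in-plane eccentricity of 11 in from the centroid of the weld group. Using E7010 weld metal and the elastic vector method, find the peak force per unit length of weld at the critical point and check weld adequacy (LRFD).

E70XX → F_EXX = 70 ksi.
Total weld length L_w = 12 in. Treat welds as unit-width lines.
Polar moment about centroid: J = 2[d³/12 + d(b/2)²] = 2[6³/12 + 6×1.75²] = 72.75 in³.
Direct shear f_v = P/L_w = 4.84 / 12 = 0.4033 kip/in (vertical).
Torsion M = P·e = 4.84 × 11 = 53.24 kip·in.
Critical point at (x, y) = (1.75, 3) from centroid. f_tx = M·y/J = 2.195 kip/in; f_ty = M·x/J = 1.281 kip/in.
Resultant f_max = √[f_tx² + (f_v + f_ty)²] = √[2.195² + (0.4033 + 1.281)²] = 2.767 kip/in.
Capacity per unit length: φr_n = 0.75 × 0.6 × 70 × (0.707 × 0.1875) = 4.176 kip/in.
2.767 ≤ 4.176 → adequate.

f_max ≈ 2.77 kip/in; adequate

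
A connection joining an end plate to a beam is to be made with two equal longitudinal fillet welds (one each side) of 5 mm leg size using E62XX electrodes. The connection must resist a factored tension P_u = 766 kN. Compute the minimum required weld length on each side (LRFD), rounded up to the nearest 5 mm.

L = 390 mm on each side

E62XX → F_EXX = 620 MPa.
Throat t_e = 0.707 × 5 = 3.535 mm.
φr_n = 0.75 × 0.6 × 620 × 3.535 × 10⁻³ = 0.9863 kN/mm.
L_req = P_u / φr_n = 766 / 0.9863 = 776.7 mm total.
Per side: 776.7 / 2 = 388.3 mm.
Round up → use L = 390 mm on each side.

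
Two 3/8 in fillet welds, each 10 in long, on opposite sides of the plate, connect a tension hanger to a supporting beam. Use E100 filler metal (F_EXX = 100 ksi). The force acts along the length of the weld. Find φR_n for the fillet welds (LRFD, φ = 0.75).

Effective throat t_e = 0.707 × 0.375 = 0.2651 in.
Total length L = 20 in; A_we = 0.2651 × 20 = 5.303 in².
F_nw = 0.6 F_EXX = 0.6 × 100 = 60 ksi.
φR_n = 0.75 × 60 × 5.303 = 238.6 kip.

φR_n ≈ 239 kip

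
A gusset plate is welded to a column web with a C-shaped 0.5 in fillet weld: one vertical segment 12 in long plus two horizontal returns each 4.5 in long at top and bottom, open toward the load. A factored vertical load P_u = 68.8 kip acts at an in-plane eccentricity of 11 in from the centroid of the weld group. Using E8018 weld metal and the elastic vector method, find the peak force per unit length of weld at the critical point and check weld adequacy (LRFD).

E80XX → F_EXX = 80 ksi.
Total weld length L_w = 21 in. Treat welds as unit-width lines.
Centroid: x̄ = 2×4.5×2.25 / 21 = 0.9643 in from the vertical weld.
Polar moment about centroid: J = I_x + I_y = [12³/12 + 2×4.5×6²] + [12×0.9643² + 2(4.5³/12 + 4.5×1.286²)] = 509.2 in³.
Direct shear f_v = P/L_w = 68.8 / 21 = 3.276 kip/in (vertical).
Torsion M = P·e = 68.8 × 11 = 756.8 kip·in.
Critical point at (x, y) = (3.536, 6) from centroid. f_tx = M·y/J = 8.917 kip/in; f_ty = M·x/J = 5.255 kip/in.
Resultant f_max = √[f_tx² + (f_v + f_ty)²] = √[8.917² + (3.276 + 5.255)²] = 12.34 kip/in.
Capacity per unit length: φr_n = 0.75 × 0.6 × 80 × (0.707 × 0.5) = 12.73 kip/in.
12.34 ≤ 12.73 → adequate.

f_max ≈ 12.3 kip/in; adequate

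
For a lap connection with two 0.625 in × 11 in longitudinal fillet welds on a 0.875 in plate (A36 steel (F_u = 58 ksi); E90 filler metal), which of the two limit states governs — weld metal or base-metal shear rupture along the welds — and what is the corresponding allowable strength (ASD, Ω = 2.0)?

E90XX → F_EXX = 90 ksi.
t_e = 0.707 × 0.625 = 0.4419 in; L = 22 in.
Weld metal: R_n/Ω = (1/2.0) × 0.6 × 90 × 0.4419 × 22 = 262.5 kips.
Base metal (shear rupture): R_n/Ω = (1/2.0) × 0.6 × 58 × 0.875 × 22 = 334.9 kips.
Governing: weld metal.

R_n/Ω ≈ 262 kips (weld metal governs)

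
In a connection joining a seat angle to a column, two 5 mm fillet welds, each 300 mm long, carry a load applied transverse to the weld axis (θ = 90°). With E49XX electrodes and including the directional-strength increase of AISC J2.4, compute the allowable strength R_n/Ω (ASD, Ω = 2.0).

E49XX → F_EXX = 490 MPa.
t_e = 0.707 × 5 = 3.535 mm; A_we = 3.535 × 600 = 2121 mm².
Directional factor: 1.0 + 0.5 sin^1.5(90°) = 1.5.
F_nw = 0.6 × 490 × 1.5 = 441 MPa.
R_n/Ω = (441 × 2121) / 2.0 × 10⁻³ = 467.7 kN.

R_n/Ω ≈ 468 kN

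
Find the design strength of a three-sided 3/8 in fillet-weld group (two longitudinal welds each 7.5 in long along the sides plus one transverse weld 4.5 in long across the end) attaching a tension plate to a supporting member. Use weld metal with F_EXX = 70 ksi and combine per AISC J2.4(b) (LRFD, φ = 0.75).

t_e = 0.707 × 0.375 = 0.2651 in.
R_nwl = 0.6 × 70 × 0.2651 × 15 = 167 kips (longitudinal, 2 welds).
R_nwt = 0.6 × 70 × 0.2651 × 4.5 = 50.11 kips (transverse, base value).
(i) R_nwl + R_nwt = 217.1 kips; (ii) 0.85 R_nwl + 1.5 R_nwt = 217.1 kips.
R_n = max = 217.1 kips [governs: (ii)]; φR_n = 162.9 kips.

φR_n ≈ 163 kips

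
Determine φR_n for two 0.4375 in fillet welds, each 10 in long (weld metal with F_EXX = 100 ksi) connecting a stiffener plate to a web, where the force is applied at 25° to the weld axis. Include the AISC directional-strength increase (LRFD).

φR_n ≈ 317 kips

t_e = 0.707 × 0.4375 = 0.3093 in; A_we = 0.3093 × 20 = 6.186 in².
Directional factor: 1.0 + 0.5 sin^1.5(25°) = 1.137.
F_nw = 0.6 × 100 × 1.137 = 68.24 ksi.
φR_n = 0.75 × 68.24 × 6.186 = 316.6 kips.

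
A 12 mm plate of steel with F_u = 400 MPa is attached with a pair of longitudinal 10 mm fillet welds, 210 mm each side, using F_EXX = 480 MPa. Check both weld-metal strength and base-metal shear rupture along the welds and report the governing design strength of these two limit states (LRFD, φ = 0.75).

φR_n ≈ 641 kN (weld metal governs)

t_e = 0.707 × 10 = 7.07 mm; L = 420 mm.
Weld metal: φR_n = 0.75 × 0.6 × 480 × 7.07 × 420 × 10⁻³ = 641.4 kN.
Base metal (shear rupture): φR_n = 0.75 × 0.6 × 400 × 12 × 420 × 10⁻³ = 907.2 kN.
Governing: weld metal.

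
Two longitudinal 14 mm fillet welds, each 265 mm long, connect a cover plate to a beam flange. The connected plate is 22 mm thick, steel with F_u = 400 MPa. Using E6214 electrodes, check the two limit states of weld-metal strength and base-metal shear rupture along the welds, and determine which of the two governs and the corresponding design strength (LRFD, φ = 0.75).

φR_n ≈ 1460 kN (weld metal governs)

E62XX → F_EXX = 620 MPa.
t_e = 0.707 × 14 = 9.898 mm; L = 530 mm.
Weld metal: φR_n = 0.75 × 0.6 × 620 × 9.898 × 530 × 10⁻³ = 1464 kN.
Base metal (shear rupture): φR_n = 0.75 × 0.6 × 400 × 22 × 530 × 10⁻³ = 2099 kN.
Governing: weld metal.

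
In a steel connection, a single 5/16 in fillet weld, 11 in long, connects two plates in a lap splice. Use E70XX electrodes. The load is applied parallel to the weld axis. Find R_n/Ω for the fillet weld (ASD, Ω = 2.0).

R_n/Ω ≈ 51 kip

E70XX → F_EXX = 70 ksi.
Effective throat t_e = 0.707 × 0.3125 = 0.2209 in.
Total length L = 11 in; A_we = 0.2209 × 11 = 2.43 in².
F_nw = 0.6 F_EXX = 0.6 × 70 = 42 ksi.
R_n = 42 × 2.43 = 102.1 kip; R_n/Ω = 102.1/2.0 = 51.04 kip.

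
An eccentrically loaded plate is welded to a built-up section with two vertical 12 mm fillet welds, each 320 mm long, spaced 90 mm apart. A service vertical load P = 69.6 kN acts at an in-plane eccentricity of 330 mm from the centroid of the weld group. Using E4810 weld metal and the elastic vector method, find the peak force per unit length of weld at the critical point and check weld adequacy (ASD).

f_max ≈ 604 N/mm; adequate

E48XX → F_EXX = 480 MPa.
Total weld length L_w = 640 mm. Treat welds as unit-width lines.
Polar moment about centroid: J = 2[d³/12 + d(b/2)²] = 2[320³/12 + 320×45²] = 6757000 mm³.
Direct shear f_v = P/L_w = 69.6×10³ / 640 = 108.8 N/mm (vertical).
Torsion M = P·e = 69.6×10³ × 330 = 22968000 N·mm.
Critical point at (x, y) = (45, 160) from centroid. f_tx = M·y/J = 543.8 N/mm; f_ty = M·x/J = 153 N/mm.
Resultant f_max = √[f_tx² + (f_v + f_ty)²] = √[543.8² + (108.8 + 153)²] = 603.5 N/mm.
Capacity per unit length: r_n/Ω = (1/2.0) × 0.6 × 480 × (0.707 × 12) = 1222 N/mm.
603.5 ≤ 1222 → adequate.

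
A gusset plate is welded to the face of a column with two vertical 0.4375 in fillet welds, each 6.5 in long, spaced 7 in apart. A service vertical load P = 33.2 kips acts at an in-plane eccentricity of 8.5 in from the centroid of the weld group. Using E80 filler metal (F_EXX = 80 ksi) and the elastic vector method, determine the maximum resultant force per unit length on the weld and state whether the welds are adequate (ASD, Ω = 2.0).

Total weld length L_w = 13 in. Treat welds as unit-width lines.
Polar moment about centroid: J = 2[d³/12 + d(b/2)²] = 2[6.5³/12 + 6.5×3.5²] = 205 in³.
Direct shear f_v = P/L_w = 33.2 / 13 = 2.554 kip/in (vertical).
Torsion M = P·e = 33.2 × 8.5 = 282.2 kip·in.
Critical point at (x, y) = (3.5, 3.25) from centroid. f_tx = M·y/J = 4.473 kip/in; f_ty = M·x/J = 4.818 kip/in.
Resultant f_max = √[f_tx² + (f_v + f_ty)²] = √[4.473² + (2.554 + 4.818)²] = 8.623 kip/in.
Capacity per unit length: r_n/Ω = (1/2.0) × 0.6 × 80 × (0.707 × 0.4375) = 7.423 kip/in.
8.623 > 7.423 → NOT adequate.

f_max ≈ 8.62 kip/in; NOT adequate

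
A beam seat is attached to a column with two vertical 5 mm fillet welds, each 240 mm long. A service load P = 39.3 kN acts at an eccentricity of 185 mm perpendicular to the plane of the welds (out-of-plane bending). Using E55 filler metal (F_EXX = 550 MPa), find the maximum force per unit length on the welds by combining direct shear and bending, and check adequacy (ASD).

L_w = 2 × 240 = 480 mm; section modulus (unit throat) S = 2 × L²/6 = 19200 mm².
Direct shear f_v = P/L_w = 39.3×10³/480 = 81.88 N/mm.
Moment M = P × e = 39.3×10³ × 185 = 7270500 N·mm; bending f_b = M/S = 378.7 N/mm.
f_max = √(f_v² + f_b²) = √(81.88² + 378.7²) = 387.4 N/mm.
r_n/Ω = (1/2.0) × 0.6 × 550 × (0.707 × 5) = 583.3 N/mm → adequate.

f_max ≈ 387 N/mm; adequate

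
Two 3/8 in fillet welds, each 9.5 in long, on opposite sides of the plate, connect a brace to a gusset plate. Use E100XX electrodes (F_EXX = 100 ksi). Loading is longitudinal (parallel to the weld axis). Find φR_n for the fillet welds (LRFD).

Effective throat t_e = 0.707 × 0.375 = 0.2651 in.
Total length L = 19 in; A_we = 0.2651 × 19 = 5.037 in².
F_nw = 0.6 F_EXX = 0.6 × 100 = 60 ksi.
φR_n = 0.75 × 60 × 5.037 = 226.7 kips.

φR_n ≈ 227 kips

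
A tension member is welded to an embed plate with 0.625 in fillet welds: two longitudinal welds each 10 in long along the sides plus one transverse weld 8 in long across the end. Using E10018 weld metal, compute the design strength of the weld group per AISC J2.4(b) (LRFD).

E100XX → F_EXX = 100 ksi.
t_e = 0.707 × 0.625 = 0.4419 in.
R_nwl = 0.6 × 100 × 0.4419 × 20 = 530.2 kip (longitudinal, 2 welds).
R_nwt = 0.6 × 100 × 0.4419 × 8 = 212.1 kip (transverse, base value).
(i) R_nwl + R_nwt = 742.4 kip; (ii) 0.85 R_nwl + 1.5 R_nwt = 768.9 kip.
R_n = max = 768.9 kip [governs: (ii)]; φR_n = 576.6 kip.

φR_n ≈ 577 kip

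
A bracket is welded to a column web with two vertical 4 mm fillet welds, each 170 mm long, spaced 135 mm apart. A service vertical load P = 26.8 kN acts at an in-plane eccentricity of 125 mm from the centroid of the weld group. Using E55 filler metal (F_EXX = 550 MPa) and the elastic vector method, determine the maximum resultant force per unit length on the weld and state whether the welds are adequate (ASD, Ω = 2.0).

f_max ≈ 212 N/mm; adequate

Total weld length L_w = 340 mm. Treat welds as unit-width lines.
Polar moment about centroid: J = 2[d³/12 + d(b/2)²] = 2[170³/12 + 170×67.5²] = 2368000 mm³.
Direct shear f_v = P/L_w = 26.8×10³ / 340 = 78.82 N/mm (vertical).
Torsion M = P·e = 26.8×10³ × 125 = 3350000 N·mm.
Critical point at (x, y) = (67.5, 85) from centroid. f_tx = M·y/J = 120.3 N/mm; f_ty = M·x/J = 95.49 N/mm.
Resultant f_max = √[f_tx² + (f_v + f_ty)²] = √[120.3² + (78.82 + 95.49)²] = 211.8 N/mm.
Capacity per unit length: r_n/Ω = (1/2.0) × 0.6 × 550 × (0.707 × 4) = 466.6 N/mm.
211.8 ≤ 466.6 → adequate.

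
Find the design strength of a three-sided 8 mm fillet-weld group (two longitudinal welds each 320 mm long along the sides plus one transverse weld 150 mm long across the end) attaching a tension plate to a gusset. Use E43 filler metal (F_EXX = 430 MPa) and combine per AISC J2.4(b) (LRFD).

t_e = 0.707 × 8 = 5.656 mm.
R_nwl = 0.6 × 430 × 5.656 × 640 × 10⁻³ = 933.9 kN (longitudinal, 2 welds).
R_nwt = 0.6 × 430 × 5.656 × 150 × 10⁻³ = 218.9 kN (transverse, base value).
(i) R_nwl + R_nwt = 1153 kN; (ii) 0.85 R_nwl + 1.5 R_nwt = 1122 kN.
R_n = max = 1153 kN [governs: (i)]; φR_n = 864.6 kN.

φR_n ≈ 865 kN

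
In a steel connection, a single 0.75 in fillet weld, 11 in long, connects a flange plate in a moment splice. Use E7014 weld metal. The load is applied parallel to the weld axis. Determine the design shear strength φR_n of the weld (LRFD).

E70XX → F_EXX = 70 ksi.
Effective throat t_e = 0.707 × 0.75 = 0.5302 in.
Total length L = 11 in; A_we = 0.5302 × 11 = 5.833 in².
F_nw = 0.6 F_EXX = 0.6 × 70 = 42 ksi.
φR_n = 0.75 × 42 × 5.833 = 183.7 kips.

φR_n ≈ 184 kips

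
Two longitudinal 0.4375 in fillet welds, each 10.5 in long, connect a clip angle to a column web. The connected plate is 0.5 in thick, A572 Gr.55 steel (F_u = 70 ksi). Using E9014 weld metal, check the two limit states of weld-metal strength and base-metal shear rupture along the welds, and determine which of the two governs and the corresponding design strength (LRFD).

E90XX → F_EXX = 90 ksi.
t_e = 0.707 × 0.4375 = 0.3093 in; L = 21 in.
Weld metal: φR_n = 0.75 × 0.6 × 90 × 0.3093 × 21 = 263.1 kips.
Base metal (shear rupture): φR_n = 0.75 × 0.6 × 70 × 0.5 × 21 = 330.8 kips.
Governing: weld metal.

φR_n ≈ 263 kips (weld metal governs)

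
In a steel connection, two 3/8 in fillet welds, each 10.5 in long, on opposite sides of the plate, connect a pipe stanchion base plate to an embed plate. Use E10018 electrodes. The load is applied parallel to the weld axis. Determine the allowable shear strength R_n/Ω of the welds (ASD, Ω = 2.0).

E100XX → F_EXX = 100 ksi.
Effective throat t_e = 0.707 × 0.375 = 0.2651 in.
Total length L = 21 in; A_we = 0.2651 × 21 = 5.568 in².
F_nw = 0.6 F_EXX = 0.6 × 100 = 60 ksi.
R_n = 60 × 5.568 = 334.1 kips; R_n/Ω = 334.1/2.0 = 167 kips.

R_n/Ω ≈ 167 kips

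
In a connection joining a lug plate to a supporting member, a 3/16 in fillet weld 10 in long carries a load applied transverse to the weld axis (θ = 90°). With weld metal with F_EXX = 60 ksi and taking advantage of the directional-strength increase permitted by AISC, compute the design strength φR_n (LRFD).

t_e = 0.707 × 0.1875 = 0.1326 in; A_we = 0.1326 × 10 = 1.326 in².
Directional factor: 1.0 + 0.5 sin^1.5(90°) = 1.5.
F_nw = 0.6 × 60 × 1.5 = 54 ksi.
φR_n = 0.75 × 54 × 1.326 = 53.69 kips.

φR_n ≈ 53.7 kips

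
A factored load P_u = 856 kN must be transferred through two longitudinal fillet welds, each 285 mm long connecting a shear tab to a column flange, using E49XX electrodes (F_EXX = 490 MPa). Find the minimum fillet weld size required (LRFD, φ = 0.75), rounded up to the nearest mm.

Total weld length L = 570 mm.
Required throat t_e = P_u / (φ × 0.6 F_EXX × L) = 856 / (0.75 × 0.6 × 490 × 570 × 10⁻³) = 6.811 mm.
Required leg w = t_e / 0.707 = 9.633 mm → use 10 mm.

w = 10 mm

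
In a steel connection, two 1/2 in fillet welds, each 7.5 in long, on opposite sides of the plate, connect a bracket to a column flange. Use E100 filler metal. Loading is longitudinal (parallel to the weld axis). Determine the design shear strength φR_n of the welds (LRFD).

E100XX → F_EXX = 100 ksi.
Effective throat t_e = 0.707 × 0.5 = 0.3535 in.
Total length L = 15 in; A_we = 0.3535 × 15 = 5.302 in².
F_nw = 0.6 F_EXX = 0.6 × 100 = 60 ksi.
φR_n = 0.75 × 60 × 5.302 = 238.6 kips.

φR_n ≈ 239 kips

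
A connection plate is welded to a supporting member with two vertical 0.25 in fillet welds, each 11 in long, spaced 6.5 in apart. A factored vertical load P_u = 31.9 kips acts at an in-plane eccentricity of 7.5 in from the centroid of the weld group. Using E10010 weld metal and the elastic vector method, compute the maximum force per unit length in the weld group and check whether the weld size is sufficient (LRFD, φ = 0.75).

E100XX → F_EXX = 100 ksi.
Total weld length L_w = 22 in. Treat welds as unit-width lines.
Polar moment about centroid: J = 2[d³/12 + d(b/2)²] = 2[11³/12 + 11×3.25²] = 454.2 in³.
Direct shear f_v = P/L_w = 31.9 / 22 = 1.45 kip/in (vertical).
Torsion M = P·e = 31.9 × 7.5 = 239.25 kip·in.
Critical point at (x, y) = (3.25, 5.5) from centroid. f_tx = M·y/J = 2.897 kip/in; f_ty = M·x/J = 1.712 kip/in.
Resultant f_max = √[f_tx² + (f_v + f_ty)²] = √[2.897² + (1.45 + 1.712)²] = 4.288 kip/in.
Capacity per unit length: φr_n = 0.75 × 0.6 × 100 × (0.707 × 0.25) = 7.954 kip/in.
4.288 ≤ 7.954 → adequate.

f_max ≈ 4.29 kip/in; adequate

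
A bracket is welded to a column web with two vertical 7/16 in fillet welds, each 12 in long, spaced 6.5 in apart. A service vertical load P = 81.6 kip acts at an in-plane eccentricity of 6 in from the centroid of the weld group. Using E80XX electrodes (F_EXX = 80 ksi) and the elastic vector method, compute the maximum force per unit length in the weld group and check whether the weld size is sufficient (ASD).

Total weld length L_w = 24 in. Treat welds as unit-width lines.
Polar moment about centroid: J = 2[d³/12 + d(b/2)²] = 2[12³/12 + 12×3.25²] = 541.5 in³.
Direct shear f_v = P/L_w = 81.6 / 24 = 3.4 kip/in (vertical).
Torsion M = P·e = 81.6 × 6 = 489.6 kip·in.
Critical point at (x, y) = (3.25, 6) from centroid. f_tx = M·y/J = 5.425 kip/in; f_ty = M·x/J = 2.939 kip/in.
Resultant f_max = √[f_tx² + (f_v + f_ty)²] = √[5.425² + (3.4 + 2.939)²] = 8.343 kip/in.
Capacity per unit length: r_n/Ω = (1/2.0) × 0.6 × 80 × (0.707 × 0.4375) = 7.423 kip/in.
8.343 > 7.423 → NOT adequate.

f_max ≈ 8.34 kip/in; NOT adequate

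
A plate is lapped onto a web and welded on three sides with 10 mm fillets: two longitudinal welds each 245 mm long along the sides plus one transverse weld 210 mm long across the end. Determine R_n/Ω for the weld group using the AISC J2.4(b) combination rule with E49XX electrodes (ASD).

R_n/Ω ≈ 760 kN

E49XX → F_EXX = 490 MPa.
t_e = 0.707 × 10 = 7.07 mm.
R_nwl = 0.6 × 490 × 7.07 × 490 × 10⁻³ = 1019 kN (longitudinal, 2 welds).
R_nwt = 0.6 × 490 × 7.07 × 210 × 10⁻³ = 436.5 kN (transverse, base value).
(i) R_nwl + R_nwt = 1455 kN; (ii) 0.85 R_nwl + 1.5 R_nwt = 1520 kN.
R_n = max = 1520 kN [governs: (ii)]; R_n/Ω = 760.2 kN.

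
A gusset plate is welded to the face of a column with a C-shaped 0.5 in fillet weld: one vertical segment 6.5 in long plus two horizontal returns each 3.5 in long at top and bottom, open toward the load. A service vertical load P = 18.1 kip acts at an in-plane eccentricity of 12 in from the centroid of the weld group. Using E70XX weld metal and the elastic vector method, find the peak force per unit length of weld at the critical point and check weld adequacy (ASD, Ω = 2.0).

f_max ≈ 8.8 kip/in; NOT adequate

E70XX → F_EXX = 70 ksi.
Total weld length L_w = 13.5 in. Treat welds as unit-width lines.
Centroid: x̄ = 2×3.5×1.75 / 13.5 = 0.9074 in from the vertical weld.
Polar moment about centroid: J = I_x + I_y = [6.5³/12 + 2×3.5×3.25²] + [6.5×0.9074² + 2(3.5³/12 + 3.5×0.8426²)] = 114.3 in³.
Direct shear f_v = P/L_w = 18.1 / 13.5 = 1.341 kip/in (vertical).
Torsion M = P·e = 18.1 × 12 = 217.2 kip·in.
Critical point at (x, y) = (2.593, 3.25) from centroid. f_tx = M·y/J = 6.176 kip/in; f_ty = M·x/J = 4.927 kip/in.
Resultant f_max = √[f_tx² + (f_v + f_ty)²] = √[6.176² + (1.341 + 4.927)²] = 8.8 kip/in.
Capacity per unit length: r_n/Ω = (1/2.0) × 0.6 × 70 × (0.707 × 0.5) = 7.423 kip/in.
8.8 > 7.423 → NOT adequate.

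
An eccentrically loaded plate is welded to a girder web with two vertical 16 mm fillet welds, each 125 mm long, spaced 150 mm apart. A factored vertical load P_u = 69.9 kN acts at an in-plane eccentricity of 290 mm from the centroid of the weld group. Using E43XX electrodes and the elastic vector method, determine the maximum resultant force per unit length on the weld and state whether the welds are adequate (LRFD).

f_max ≈ 1370 N/mm; adequate

E43XX → F_EXX = 430 MPa.
Total weld length L_w = 250 mm. Treat welds as unit-width lines.
Polar moment about centroid: J = 2[d³/12 + d(b/2)²] = 2[125³/12 + 125×75²] = 1732000 mm³.
Direct shear f_v = P/L_w = 69.9×10³ / 250 = 279.6 N/mm (vertical).
Torsion M = P·e = 69.9×10³ × 290 = 20271000 N·mm.
Critical point at (x, y) = (75, 62.5) from centroid. f_tx = M·y/J = 731.6 N/mm; f_ty = M·x/J = 877.9 N/mm.
Resultant f_max = √[f_tx² + (f_v + f_ty)²] = √[731.6² + (279.6 + 877.9)²] = 1369 N/mm.
Capacity per unit length: φr_n = 0.75 × 0.6 × 430 × (0.707 × 16) = 2189 N/mm.
1369 ≤ 2189 → adequate.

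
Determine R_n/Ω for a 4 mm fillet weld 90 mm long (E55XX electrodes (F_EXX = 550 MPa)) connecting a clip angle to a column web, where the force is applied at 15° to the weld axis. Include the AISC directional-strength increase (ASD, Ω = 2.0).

R_n/Ω ≈ 44.8 kN

t_e = 0.707 × 4 = 2.828 mm; A_we = 2.828 × 90 = 254.5 mm².
Directional factor: 1.0 + 0.5 sin^1.5(15°) = 1.066.
F_nw = 0.6 × 550 × 1.066 = 351.7 MPa.
R_n/Ω = (351.7 × 254.5) / 2.0 × 10⁻³ = 44.76 kN.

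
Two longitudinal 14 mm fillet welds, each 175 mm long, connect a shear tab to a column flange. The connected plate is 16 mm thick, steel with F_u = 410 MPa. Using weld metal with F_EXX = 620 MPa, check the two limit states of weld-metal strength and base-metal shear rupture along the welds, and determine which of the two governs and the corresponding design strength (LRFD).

φR_n ≈ 967 kN (weld metal governs)

t_e = 0.707 × 14 = 9.898 mm; L = 350 mm.
Weld metal: φR_n = 0.75 × 0.6 × 620 × 9.898 × 350 × 10⁻³ = 966.5 kN.
Base metal (shear rupture): φR_n = 0.75 × 0.6 × 410 × 16 × 350 × 10⁻³ = 1033 kN.
Governing: weld metal.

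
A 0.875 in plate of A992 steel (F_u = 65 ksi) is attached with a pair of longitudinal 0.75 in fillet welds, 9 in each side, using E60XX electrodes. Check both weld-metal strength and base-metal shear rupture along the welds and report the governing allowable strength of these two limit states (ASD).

E60XX → F_EXX = 60 ksi.
t_e = 0.707 × 0.75 = 0.5302 in; L = 18 in.
Weld metal: R_n/Ω = (1/2.0) × 0.6 × 60 × 0.5302 × 18 = 171.8 kips.
Base metal (shear rupture): R_n/Ω = (1/2.0) × 0.6 × 65 × 0.875 × 18 = 307.1 kips.
Governing: weld metal.

R_n/Ω ≈ 172 kips (weld metal governs)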